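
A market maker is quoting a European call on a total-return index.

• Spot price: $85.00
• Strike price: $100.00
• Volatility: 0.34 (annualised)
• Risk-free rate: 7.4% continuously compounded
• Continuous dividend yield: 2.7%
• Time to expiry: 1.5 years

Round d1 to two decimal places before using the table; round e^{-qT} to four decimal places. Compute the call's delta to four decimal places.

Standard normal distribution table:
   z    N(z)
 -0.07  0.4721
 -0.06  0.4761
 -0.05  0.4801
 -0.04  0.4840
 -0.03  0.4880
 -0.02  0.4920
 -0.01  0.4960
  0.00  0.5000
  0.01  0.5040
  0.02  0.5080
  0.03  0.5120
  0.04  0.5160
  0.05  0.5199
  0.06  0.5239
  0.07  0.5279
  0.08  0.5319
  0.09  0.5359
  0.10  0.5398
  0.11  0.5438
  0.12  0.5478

0.4763

σ√T = 0.34 × 1.2247 = 0.4164
d₁ = [ln(85/100) + (0.074 − 0.027 + ½·0.34²)·1.5] / (σ√T) = (-0.1625 + 0.1572) / 0.4164 = -0.0128 ⇒ -0.01
N(d₁) = N(-0.01) = 0.4960
Δ_call = e^(−qT)·N(d₁) = 0.9603·0.4960 = 0.4763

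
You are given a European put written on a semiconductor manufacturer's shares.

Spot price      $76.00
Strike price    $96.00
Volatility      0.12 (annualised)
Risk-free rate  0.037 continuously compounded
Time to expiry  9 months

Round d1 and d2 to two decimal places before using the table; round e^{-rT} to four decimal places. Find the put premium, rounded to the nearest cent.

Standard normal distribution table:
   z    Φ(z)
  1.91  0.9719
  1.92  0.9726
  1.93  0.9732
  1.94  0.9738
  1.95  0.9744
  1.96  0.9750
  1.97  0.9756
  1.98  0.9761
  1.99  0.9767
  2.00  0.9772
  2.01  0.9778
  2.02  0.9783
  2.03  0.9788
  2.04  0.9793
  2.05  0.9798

$17.43

σ√T = 0.12·√0.75 = 0.1039
ln(S/K) + (r + σ²/2)T = ln(76/96) + (0.037 + 0.12²/2)·0.75 = -0.2336 + 0.0331 = -0.2005
d₁ = -0.2005 / 0.1039 = -1.9290 ⇒ -1.93
d₂ = d₁ − σ√T = -1.9290 − 0.1039 = -2.0329 ⇒ -2.03
e^(−rT) = e^(−0.037·0.75) = 0.9726
P = 96·0.9726·N(2.03) − 76·N(1.93) = 96·0.9726·0.9788 − 76·0.9732 = 91.3902 − 73.9632 = 17.4270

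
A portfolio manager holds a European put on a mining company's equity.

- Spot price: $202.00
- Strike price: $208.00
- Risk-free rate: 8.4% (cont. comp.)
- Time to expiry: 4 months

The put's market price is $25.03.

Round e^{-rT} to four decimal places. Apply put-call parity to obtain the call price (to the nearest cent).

e^(−rT) = e^(−0.084·0.3333) = 0.9724
Put-call parity: C − P = S − K·e^(−rT) = 202 − 208·0.9724 = 202 − 202.2592 = -0.2592
C = P + (C − P) = 25.03 + (-0.2592) = 24.7708

$24.77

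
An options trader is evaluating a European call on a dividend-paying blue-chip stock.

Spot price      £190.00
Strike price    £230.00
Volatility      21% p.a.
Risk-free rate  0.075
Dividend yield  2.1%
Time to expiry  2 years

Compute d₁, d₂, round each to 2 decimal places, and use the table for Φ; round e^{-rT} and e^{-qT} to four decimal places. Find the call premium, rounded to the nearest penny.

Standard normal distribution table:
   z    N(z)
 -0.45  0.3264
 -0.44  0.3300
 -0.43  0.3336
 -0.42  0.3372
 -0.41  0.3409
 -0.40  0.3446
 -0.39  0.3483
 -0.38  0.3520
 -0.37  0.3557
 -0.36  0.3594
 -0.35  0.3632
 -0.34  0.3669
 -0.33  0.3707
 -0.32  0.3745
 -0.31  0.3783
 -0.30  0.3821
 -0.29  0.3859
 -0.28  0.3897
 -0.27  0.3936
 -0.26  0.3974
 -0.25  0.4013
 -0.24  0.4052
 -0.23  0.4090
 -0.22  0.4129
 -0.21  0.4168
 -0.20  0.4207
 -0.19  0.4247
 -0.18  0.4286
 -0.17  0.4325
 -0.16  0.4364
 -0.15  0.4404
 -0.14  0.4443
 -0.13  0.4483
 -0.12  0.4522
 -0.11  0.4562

T = 2;  σ√T = 0.2970
d₁ = [ln(190/230) + (0.075 − 0.021 + ½·0.21²)·2] / (σ√T) = (-0.1911 + 0.1521) / 0.2970 = -0.1312 → -0.13
d₂ = -0.1312 − 0.2970 = -0.4282 → -0.43
e^(−qT) = e^(−0.021·2) = 0.9589;  e^(−rT) = e^(−0.075·2) = 0.8607
N(d₁) = N(-0.13) = 0.4483;  N(d₂) = N(-0.43) = 0.3336
C = 190·0.9589·0.4483 − 230·0.8607·0.3336 = 81.6762 − 66.0398 = 15.6364

£15.64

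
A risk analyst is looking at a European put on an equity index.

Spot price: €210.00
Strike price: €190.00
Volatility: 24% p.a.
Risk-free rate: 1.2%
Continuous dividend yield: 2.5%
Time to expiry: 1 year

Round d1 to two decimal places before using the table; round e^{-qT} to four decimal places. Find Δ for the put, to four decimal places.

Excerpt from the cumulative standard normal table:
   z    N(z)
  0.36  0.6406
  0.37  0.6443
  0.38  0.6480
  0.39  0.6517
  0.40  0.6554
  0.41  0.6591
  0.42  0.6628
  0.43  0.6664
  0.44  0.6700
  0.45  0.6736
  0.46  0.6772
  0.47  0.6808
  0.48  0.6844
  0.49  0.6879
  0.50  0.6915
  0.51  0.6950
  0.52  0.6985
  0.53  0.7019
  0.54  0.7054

T = 1;  σ√T = 0.2400
d₁ = [ln(210/190) + (0.012 − 0.025 + ½·0.24²)·1] / (σ√T) = (0.1001 + 0.0158) / 0.2400 = 0.4828 → 0.48
N(d₁) = N(0.48) = 0.6844
Δ_put = exp(−qT)·(N(d₁) − 1) = 0.9753·(0.6844 − 1) = -0.3078

-0.3078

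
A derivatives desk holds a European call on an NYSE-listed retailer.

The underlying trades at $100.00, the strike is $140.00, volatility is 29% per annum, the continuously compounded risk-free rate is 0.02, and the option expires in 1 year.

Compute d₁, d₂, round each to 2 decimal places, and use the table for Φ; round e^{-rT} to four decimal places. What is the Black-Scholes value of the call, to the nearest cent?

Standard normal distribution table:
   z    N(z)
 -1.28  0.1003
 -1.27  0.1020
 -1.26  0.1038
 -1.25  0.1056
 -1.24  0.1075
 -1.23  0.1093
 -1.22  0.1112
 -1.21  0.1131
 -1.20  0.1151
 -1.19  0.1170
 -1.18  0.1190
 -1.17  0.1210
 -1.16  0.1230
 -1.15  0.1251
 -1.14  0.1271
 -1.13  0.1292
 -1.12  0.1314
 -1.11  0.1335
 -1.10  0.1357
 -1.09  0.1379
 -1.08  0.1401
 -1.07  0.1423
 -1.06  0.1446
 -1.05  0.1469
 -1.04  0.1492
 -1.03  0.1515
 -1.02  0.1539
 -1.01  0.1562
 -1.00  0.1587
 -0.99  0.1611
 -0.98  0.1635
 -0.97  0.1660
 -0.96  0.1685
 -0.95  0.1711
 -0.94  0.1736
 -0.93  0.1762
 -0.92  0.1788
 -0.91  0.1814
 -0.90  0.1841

$2.36

σ√T = 0.29 × 1.0000 = 0.2900
d₁ = [ln(100/140) + (0.02 + 0.29²/2)·1] / 0.2900 = [-0.3365 + 0.0620] / 0.2900 = -0.9463 → -0.95
d₂ = d₁ − σ√T = -0.9463 − 0.2900 = -1.2363 → -1.24
e^(−rT) = e^(−0.02·1) = 0.9802
N(d₁) = N(-0.95) = 0.1711;  N(d₂) = N(-1.24) = 0.1075
C = 100·0.1711 − 140·0.9802·0.1075 = 17.1100 − 14.7520 = 2.3580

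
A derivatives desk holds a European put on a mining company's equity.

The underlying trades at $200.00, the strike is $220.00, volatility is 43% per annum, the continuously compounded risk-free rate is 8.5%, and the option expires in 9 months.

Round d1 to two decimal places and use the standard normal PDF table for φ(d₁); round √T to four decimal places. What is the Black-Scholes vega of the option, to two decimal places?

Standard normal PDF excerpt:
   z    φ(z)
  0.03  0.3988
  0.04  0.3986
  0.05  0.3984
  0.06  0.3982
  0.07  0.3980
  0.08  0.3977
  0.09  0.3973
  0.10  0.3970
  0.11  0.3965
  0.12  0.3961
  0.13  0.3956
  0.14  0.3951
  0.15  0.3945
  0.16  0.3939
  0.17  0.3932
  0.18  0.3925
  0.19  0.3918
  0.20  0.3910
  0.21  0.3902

68.76

σ√T = 0.43 × 0.8660 = 0.3724
d₁ = [ln(200/220) + (0.085 + 0.43²/2)·0.75] / 0.3724 = [-0.0953 + 0.1331] / 0.3724 = 0.1014 ≈ 0.10
√T = √0.75 = 0.8660
φ(d₁) = φ(0.10) = 0.3970
vega = S·φ(d₁)·√T = 200·0.3970·0.8660 = 68.7604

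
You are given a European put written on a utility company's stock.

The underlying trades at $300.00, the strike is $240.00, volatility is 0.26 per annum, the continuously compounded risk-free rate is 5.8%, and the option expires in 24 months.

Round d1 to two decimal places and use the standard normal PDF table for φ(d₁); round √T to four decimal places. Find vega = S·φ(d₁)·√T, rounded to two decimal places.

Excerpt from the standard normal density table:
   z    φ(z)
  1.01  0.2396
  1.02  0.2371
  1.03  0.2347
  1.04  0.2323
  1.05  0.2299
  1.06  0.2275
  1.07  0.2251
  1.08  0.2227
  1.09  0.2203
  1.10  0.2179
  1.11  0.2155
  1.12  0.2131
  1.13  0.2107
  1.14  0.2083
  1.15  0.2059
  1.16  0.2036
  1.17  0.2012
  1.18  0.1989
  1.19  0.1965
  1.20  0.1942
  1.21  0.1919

91.43

σ√T = 0.26·√2 = 0.3677
ln(S/K) + (r + σ²/2)T = ln(300/240) + (0.058 + 0.26²/2)·2 = 0.2231 + 0.1836 = 0.4067
d₁ = 0.4067 / 0.3677 = 1.1062 which rounds to 1.11
√T = √2 = 1.4142
φ(d₁) = φ(1.11) = 0.2155
vega = S·φ(d₁)·√T = 300·0.2155·1.4142 = 91.4280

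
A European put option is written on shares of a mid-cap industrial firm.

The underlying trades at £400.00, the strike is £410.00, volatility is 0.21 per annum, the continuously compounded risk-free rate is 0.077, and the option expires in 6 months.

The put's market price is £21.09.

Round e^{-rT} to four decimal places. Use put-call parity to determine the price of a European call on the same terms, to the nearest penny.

£26.59

exp(−rT) = exp(−0.077·0.5) = 0.9622
Put-call parity: C − P = S − K·e^(−rT) = 400 − 410·0.9622 = 400 − 394.5020 = 5.4980
C = P + (C − P) = 21.09 + (5.4980) = 26.5880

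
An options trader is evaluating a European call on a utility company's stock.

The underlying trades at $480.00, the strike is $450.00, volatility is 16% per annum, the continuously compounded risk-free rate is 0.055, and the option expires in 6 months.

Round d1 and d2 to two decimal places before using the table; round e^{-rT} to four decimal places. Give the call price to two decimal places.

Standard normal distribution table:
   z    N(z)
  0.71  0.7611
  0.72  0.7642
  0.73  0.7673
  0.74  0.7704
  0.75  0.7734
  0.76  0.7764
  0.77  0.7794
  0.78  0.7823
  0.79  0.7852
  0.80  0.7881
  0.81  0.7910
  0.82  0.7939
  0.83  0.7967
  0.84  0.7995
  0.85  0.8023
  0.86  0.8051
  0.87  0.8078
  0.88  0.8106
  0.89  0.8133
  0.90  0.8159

T = 0.5;  σ√T = 0.1131
d₁ = [ln(480/450) + (0.055 + ½·0.16²)·0.5] / (σ√T) = (0.0645 + 0.0339) / 0.1131 = 0.8701 ≈ 0.87
d₂ = 0.8701 − 0.1131 = 0.7569 ≈ 0.76
e^(−rT) = e^(−0.055·0.5) = 0.9729
N(d₁) = N(0.87) = 0.8078;  N(d₂) = N(0.76) = 0.7764
C = 480·0.8078 − 450·0.9729·0.7764 = 387.7440 − 339.9118 = 47.8322

$47.83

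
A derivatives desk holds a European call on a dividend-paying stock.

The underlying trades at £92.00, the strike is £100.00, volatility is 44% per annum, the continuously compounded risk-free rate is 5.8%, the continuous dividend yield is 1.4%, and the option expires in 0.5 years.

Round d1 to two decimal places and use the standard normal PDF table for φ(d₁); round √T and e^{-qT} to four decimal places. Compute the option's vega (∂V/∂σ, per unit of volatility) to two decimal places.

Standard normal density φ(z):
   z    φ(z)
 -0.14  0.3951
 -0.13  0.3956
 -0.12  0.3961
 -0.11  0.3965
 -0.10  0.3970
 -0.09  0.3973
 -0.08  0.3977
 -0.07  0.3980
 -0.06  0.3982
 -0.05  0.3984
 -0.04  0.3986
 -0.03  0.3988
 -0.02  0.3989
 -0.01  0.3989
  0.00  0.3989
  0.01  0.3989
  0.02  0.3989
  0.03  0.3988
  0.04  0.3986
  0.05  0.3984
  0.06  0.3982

σ√T = 0.44 × 0.7071 = 0.3111
d₁ = [ln(92/100) + (0.058 − 0.014 + 0.44²/2)·0.5] / 0.3111 = [-0.0834 + 0.0704] / 0.3111 = -0.0417 ⇒ -0.04
√T = √0.5 = 0.7071
φ(d₁) = φ(-0.04) = 0.3986
exp(−qT) = exp(−0.014·0.5) = 0.9930
vega = S·exp(−qT)·φ(d₁)·√T = 92·0.9930·0.3986·0.7071 = 25.7487

25.75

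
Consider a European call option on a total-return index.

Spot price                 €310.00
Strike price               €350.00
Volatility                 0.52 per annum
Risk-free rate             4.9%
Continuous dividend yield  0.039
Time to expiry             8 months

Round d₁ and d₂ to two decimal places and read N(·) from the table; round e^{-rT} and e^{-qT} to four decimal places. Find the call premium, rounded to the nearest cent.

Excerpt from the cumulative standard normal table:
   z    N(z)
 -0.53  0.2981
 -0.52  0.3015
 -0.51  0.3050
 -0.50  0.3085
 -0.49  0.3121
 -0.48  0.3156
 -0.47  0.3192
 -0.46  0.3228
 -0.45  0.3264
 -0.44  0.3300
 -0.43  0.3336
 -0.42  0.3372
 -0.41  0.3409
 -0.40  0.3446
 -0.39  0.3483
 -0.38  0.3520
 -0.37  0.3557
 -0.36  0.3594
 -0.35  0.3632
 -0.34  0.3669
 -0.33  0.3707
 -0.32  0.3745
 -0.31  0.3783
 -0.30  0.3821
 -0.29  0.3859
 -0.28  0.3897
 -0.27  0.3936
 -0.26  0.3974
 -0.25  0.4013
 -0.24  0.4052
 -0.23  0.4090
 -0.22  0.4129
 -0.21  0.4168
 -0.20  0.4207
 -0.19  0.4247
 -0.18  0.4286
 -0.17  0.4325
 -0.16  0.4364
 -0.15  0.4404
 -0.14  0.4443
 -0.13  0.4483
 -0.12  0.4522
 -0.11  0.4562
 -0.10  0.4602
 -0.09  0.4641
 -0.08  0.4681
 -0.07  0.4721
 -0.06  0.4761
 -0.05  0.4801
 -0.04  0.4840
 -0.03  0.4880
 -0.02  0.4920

T = 0.6667;  σ√T = 0.4246
ln(S/K) + (r − q + σ²/2)T = ln(310/350) + (0.049 − 0.039 + 0.52²/2)·0.6667 = -0.1214 + 0.0968 = -0.0246
d₁ = -0.0246 / 0.4246 = -0.0578 → -0.06
d₂ = d₁ − σ√T = -0.0578 − 0.4246 = -0.4824 → -0.48
exp(−qT) = exp(−0.039·0.6667) = 0.9743;  exp(−rT) = exp(−0.049·0.6667) = 0.9679
C = 310·0.9743·N(-0.06) − 350·0.9679·N(-0.48) = 310·0.9743·0.4761 − 350·0.9679·0.3156 = 143.7979 − 106.9142 = 36.8837

€36.88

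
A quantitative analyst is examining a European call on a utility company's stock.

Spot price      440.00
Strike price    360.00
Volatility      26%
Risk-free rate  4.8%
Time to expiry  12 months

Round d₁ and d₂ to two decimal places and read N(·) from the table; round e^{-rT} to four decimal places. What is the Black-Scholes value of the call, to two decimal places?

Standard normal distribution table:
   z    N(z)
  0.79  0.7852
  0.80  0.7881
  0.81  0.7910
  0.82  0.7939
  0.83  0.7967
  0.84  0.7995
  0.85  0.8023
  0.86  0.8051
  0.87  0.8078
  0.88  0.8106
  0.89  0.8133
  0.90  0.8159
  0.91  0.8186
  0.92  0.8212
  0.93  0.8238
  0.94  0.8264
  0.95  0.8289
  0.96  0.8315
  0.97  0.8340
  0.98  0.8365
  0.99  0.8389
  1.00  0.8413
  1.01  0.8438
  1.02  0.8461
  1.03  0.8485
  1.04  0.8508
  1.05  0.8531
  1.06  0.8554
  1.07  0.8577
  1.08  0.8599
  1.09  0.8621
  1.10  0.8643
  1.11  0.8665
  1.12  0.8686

σ√T = 0.26·√1 = 0.2600
d₁ = [ln(440/360) + (0.048 + ½·0.26²)·1] / (σ√T) = (0.2007 + 0.0818) / 0.2600 = 1.0864 ⇒ 1.09
d₂ = 1.0864 − 0.2600 = 0.8264 ⇒ 0.83
e^(−rT) = e^(−0.048·1) = 0.9531
C = 440·N(1.09) − 360·0.9531·N(0.83) = 440·0.8621 − 360·0.9531·0.7967 = 379.3240 − 273.3605 = 105.9635

105.96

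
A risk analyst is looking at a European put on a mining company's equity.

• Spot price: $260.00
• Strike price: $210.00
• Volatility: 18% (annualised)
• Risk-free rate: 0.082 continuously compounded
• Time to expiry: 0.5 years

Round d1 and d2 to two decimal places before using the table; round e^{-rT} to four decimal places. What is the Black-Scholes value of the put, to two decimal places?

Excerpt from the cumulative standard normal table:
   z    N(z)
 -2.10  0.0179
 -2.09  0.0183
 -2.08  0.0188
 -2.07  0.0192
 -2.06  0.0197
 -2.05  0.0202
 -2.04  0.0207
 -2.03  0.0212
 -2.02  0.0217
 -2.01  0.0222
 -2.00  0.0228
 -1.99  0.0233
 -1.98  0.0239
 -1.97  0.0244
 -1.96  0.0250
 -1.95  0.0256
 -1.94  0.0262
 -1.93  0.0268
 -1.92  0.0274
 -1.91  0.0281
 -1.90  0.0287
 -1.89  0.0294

$0.16

T = 0.5;  σ√T = 0.1273
d₁ = [ln(260/210) + (0.082 + 0.18²/2)·0.5] / 0.1273 = [0.2136 + 0.0491] / 0.1273 = 2.0638 ⇒ 2.06
d₂ = d₁ − σ√T = 2.0638 − 0.1273 = 1.9365 ⇒ 1.94
e^(−rT) = e^(−0.082·0.5) = 0.9598
N(−d₂) = N(-1.94) = 0.0262;  N(−d₁) = N(-2.06) = 0.0197
P = 210·0.9598·0.0262 − 260·0.0197 = 5.2808 − 5.1220 = 0.1588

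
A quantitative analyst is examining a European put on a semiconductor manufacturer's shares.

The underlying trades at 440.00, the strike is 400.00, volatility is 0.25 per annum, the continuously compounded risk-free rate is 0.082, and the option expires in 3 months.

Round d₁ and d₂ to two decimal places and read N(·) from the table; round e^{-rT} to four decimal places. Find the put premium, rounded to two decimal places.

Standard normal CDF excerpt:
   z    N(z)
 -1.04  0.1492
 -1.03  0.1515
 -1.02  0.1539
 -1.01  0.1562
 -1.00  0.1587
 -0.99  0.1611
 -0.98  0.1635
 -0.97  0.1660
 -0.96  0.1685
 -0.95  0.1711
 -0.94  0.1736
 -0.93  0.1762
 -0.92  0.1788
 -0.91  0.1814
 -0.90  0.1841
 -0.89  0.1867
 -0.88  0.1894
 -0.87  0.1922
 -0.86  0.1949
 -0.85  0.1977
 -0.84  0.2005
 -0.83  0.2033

σ√T = 0.25·√0.25 = 0.1250
ln(S/K) + (r + σ²/2)T = ln(440/400) + (0.082 + 0.25²/2)·0.25 = 0.0953 + 0.0283 = 0.1236
d₁ = 0.1236 / 0.1250 = 0.9890 ⇒ 0.99
d₂ = d₁ − σ√T = 0.9890 − 0.1250 = 0.8640 ⇒ 0.86
e^(−rT) = e^(−0.082·0.25) = 0.9797
N(−d₂) = N(-0.86) = 0.1949;  N(−d₁) = N(-0.99) = 0.1611
P = 400·0.9797·0.1949 − 440·0.1611 = 76.3774 − 70.8840 = 5.4934

5.49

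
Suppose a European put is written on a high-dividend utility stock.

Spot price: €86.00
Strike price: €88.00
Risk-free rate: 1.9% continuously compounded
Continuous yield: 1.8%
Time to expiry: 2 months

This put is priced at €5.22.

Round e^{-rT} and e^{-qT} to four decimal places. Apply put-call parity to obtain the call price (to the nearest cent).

exp(−qT) = exp(−0.018·0.1667) = 0.9970;  exp(−rT) = exp(−0.019·0.1667) = 0.9968
Put-call parity: C − P = S·e^(−qT) − K·e^(−rT) = 86·0.9970 − 88·0.9968 = 85.7420 − 87.7184 = -1.9764
C = P + (C − P) = 5.22 + (-1.9764) = 3.2436

€3.24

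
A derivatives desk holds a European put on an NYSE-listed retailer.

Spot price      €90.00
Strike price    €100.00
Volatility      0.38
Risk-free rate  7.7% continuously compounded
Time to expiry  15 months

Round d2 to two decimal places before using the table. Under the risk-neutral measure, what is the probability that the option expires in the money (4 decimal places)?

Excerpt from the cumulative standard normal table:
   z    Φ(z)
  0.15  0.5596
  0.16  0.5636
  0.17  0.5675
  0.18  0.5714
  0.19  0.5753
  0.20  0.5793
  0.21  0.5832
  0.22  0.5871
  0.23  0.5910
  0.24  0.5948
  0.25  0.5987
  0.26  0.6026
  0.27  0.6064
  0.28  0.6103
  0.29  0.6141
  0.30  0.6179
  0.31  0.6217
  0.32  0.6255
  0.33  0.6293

σ√T = 0.38 × 1.1180 = 0.4249
d₁ = [ln(90/100) + (0.077 + 0.38²/2)·1.25] / 0.4249 = [-0.1054 + 0.1865] / 0.4249 = 0.1910 ≈ 0.19
d₂ = d₁ − σ√T = 0.1910 − 0.4249 = -0.2339 ≈ -0.23
Pr(exercise) under Q = N(−d₂) = N(0.23) = 0.5910

0.5910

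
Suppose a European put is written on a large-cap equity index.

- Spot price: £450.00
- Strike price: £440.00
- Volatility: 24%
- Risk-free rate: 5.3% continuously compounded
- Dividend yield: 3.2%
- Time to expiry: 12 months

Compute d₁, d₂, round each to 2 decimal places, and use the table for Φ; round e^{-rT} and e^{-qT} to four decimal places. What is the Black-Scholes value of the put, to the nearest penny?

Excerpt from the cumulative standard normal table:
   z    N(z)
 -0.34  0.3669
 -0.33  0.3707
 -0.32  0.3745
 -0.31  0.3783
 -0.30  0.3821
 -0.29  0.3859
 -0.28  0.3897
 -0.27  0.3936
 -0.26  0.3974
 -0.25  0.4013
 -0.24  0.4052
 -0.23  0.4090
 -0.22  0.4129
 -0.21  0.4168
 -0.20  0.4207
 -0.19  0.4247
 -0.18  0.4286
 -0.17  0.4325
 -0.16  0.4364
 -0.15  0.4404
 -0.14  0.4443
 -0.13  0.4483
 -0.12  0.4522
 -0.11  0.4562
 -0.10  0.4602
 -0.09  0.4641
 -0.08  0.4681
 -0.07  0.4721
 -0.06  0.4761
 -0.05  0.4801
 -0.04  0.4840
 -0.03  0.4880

T = 1;  σ√T = 0.2400
d₁ = [ln(450/440) + (0.053 − 0.032 + ½·0.24²)·1] / (σ√T) = (0.0225 + 0.0498) / 0.2400 = 0.3011 which rounds to 0.30
d₂ = 0.3011 − 0.2400 = 0.0611 which rounds to 0.06
e^(−qT) = e^(−0.032·1) = 0.9685;  e^(−rT) = e^(−0.053·1) = 0.9484
N(−d₂) = N(-0.06) = 0.4761;  N(−d₁) = N(-0.30) = 0.3821
P = 440·0.9484·0.4761 − 450·0.9685·0.3821 = 198.6746 − 166.5287 = 32.1459

£32.15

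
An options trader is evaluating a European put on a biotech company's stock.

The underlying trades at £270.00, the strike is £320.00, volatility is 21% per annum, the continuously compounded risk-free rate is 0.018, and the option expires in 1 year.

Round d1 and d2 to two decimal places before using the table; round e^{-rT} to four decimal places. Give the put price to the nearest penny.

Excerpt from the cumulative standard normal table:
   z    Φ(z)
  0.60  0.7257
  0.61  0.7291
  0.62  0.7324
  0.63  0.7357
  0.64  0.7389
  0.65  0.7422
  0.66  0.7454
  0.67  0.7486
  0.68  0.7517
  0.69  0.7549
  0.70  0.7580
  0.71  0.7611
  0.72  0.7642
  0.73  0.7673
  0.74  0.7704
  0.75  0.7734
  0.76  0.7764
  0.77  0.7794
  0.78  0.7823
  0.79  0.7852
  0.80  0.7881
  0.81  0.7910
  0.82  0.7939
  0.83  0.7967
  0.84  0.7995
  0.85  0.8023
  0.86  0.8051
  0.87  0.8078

£52.66

T = 1;  σ√T = 0.2100
d₁ = [ln(270/320) + (0.018 + 0.21²/2)·1] / 0.2100 = [-0.1699 + 0.0400] / 0.2100 = -0.6183 ≈ -0.62
d₂ = d₁ − σ√T = -0.6183 − 0.2100 = -0.8283 ≈ -0.83
exp(−rT) = exp(−0.018·1) = 0.9822
N(−d₂) = N(0.83) = 0.7967;  N(−d₁) = N(0.62) = 0.7324
P = 320·0.9822·0.7967 − 270·0.7324 = 250.4060 − 197.7480 = 52.6580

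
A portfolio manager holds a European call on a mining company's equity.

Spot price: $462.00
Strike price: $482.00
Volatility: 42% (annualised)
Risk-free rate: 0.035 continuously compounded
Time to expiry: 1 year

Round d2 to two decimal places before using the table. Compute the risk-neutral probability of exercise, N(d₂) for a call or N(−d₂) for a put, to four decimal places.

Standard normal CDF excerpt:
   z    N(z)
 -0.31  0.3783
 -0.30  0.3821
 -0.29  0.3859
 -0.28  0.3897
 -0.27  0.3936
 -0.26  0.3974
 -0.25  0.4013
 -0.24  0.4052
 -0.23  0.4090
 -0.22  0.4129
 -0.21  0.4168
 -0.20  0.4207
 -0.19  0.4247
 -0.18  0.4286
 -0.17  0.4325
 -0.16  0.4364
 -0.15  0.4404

0.4090

T = 1;  σ√T = 0.4200
ln(S/K) + (r + σ²/2)T = ln(462/482) + (0.035 + 0.42²/2)·1 = -0.0424 + 0.1232 = 0.0808
d₁ = 0.0808 / 0.4200 = 0.1924 which rounds to 0.19
d₂ = d₁ − σ√T = 0.1924 − 0.4200 = -0.2276 which rounds to -0.23
Risk-neutral Pr[S_T > K] = N(d₂) = N(-0.23) = 0.4090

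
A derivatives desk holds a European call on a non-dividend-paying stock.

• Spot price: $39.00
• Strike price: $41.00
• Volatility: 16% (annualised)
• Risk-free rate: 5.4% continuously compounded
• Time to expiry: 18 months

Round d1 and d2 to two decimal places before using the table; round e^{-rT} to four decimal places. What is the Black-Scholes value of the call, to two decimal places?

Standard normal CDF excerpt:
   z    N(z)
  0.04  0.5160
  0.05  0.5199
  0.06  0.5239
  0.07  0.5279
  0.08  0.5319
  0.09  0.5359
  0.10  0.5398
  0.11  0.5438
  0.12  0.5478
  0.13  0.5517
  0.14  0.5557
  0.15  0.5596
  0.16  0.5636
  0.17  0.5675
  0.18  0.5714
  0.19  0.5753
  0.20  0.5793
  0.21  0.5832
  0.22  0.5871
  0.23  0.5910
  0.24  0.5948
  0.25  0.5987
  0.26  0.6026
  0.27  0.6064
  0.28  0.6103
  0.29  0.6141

$3.69

σ√T = 0.16·√1.5 = 0.1960
d₁ = [ln(39/41) + (0.054 + ½·0.16²)·1.5] / (σ√T) = (-0.0500 + 0.1002) / 0.1960 = 0.2561 ⇒ 0.26
d₂ = 0.2561 − 0.1960 = 0.0602 ⇒ 0.06
e^(−rT) = e^(−0.054·1.5) = 0.9222
C = 39·N(0.26) − 41·0.9222·N(0.06) = 39·0.6026 − 41·0.9222·0.5239 = 23.5014 − 19.8088 = 3.6926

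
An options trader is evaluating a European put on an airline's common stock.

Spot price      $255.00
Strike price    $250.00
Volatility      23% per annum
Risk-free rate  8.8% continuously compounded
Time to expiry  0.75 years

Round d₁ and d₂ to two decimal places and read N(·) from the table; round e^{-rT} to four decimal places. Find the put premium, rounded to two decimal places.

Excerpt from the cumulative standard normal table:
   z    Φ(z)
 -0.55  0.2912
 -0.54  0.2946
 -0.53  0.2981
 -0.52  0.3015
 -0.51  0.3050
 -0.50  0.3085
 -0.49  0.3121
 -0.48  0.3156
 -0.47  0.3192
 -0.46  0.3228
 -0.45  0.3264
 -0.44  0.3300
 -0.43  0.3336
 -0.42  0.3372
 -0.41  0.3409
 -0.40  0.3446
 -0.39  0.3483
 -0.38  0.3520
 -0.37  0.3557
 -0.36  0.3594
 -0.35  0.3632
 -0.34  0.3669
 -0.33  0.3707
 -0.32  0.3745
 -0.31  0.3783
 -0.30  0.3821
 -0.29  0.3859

$10.74

σ√T = 0.23·√0.75 = 0.1992
d₁ = [ln(255/250) + (0.088 + 0.23²/2)·0.75] / 0.1992 = [0.0198 + 0.0858] / 0.1992 = 0.5304 ⇒ 0.53
d₂ = d₁ − σ√T = 0.5304 − 0.1992 = 0.3312 ⇒ 0.33
exp(−rT) = exp(−0.088·0.75) = 0.9361
P = 250·0.9361·N(-0.33) − 255·N(-0.53) = 250·0.9361·0.3707 − 255·0.2981 = 86.7531 − 76.0155 = 10.7376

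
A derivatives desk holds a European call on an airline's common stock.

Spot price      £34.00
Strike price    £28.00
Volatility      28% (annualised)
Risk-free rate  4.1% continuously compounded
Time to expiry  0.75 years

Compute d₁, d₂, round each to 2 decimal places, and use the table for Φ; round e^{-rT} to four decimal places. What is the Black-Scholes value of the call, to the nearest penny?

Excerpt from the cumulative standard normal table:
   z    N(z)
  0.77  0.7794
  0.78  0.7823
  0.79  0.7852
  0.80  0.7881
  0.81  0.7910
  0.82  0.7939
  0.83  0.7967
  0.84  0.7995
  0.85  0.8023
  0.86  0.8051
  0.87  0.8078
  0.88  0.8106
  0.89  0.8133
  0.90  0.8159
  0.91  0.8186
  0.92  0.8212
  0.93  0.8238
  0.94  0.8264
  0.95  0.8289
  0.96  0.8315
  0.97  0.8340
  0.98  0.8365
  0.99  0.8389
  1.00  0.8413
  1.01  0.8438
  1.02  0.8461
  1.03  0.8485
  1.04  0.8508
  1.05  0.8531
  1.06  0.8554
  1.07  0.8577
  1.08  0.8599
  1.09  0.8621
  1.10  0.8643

T = 0.75;  σ√T = 0.2425
ln(S/K) + (r + σ²/2)T = ln(34/28) + (0.041 + 0.28²/2)·0.75 = 0.1942 + 0.0602 = 0.2543
d₁ = 0.2543 / 0.2425 = 1.0487 → 1.05
d₂ = d₁ − σ√T = 1.0487 − 0.2425 = 0.8063 → 0.81
exp(−rT) = exp(−0.041·0.75) = 0.9697
C = 34·N(1.05) − 28·0.9697·N(0.81) = 34·0.8531 − 28·0.9697·0.7910 = 29.0054 − 21.4769 = 7.5285

£7.53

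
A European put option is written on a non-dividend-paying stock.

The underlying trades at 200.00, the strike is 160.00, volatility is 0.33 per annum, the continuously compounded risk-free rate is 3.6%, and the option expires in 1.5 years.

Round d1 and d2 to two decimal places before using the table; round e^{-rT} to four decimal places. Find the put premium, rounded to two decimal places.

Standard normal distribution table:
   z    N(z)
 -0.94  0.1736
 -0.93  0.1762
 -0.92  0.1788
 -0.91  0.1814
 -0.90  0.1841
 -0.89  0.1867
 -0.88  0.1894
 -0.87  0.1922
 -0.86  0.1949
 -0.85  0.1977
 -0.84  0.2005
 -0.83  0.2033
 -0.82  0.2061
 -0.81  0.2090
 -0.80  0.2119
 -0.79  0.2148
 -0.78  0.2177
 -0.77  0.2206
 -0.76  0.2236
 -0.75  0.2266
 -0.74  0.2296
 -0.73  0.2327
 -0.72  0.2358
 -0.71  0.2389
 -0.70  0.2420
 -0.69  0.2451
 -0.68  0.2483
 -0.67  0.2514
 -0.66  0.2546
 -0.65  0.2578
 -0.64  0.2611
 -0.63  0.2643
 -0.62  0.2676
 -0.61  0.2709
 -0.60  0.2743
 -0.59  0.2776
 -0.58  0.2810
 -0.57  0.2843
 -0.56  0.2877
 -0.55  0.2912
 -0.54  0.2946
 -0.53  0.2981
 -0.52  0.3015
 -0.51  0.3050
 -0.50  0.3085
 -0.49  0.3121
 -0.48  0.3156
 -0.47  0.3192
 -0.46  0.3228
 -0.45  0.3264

T = 1.5;  σ√T = 0.4042
d₁ = [ln(200/160) + (0.036 + 0.33²/2)·1.5] / 0.4042 = [0.2231 + 0.1357] / 0.4042 = 0.8878 ⇒ 0.89
d₂ = d₁ − σ√T = 0.8878 − 0.4042 = 0.4836 ⇒ 0.48
exp(−rT) = exp(−0.036·1.5) = 0.9474
N(−d₂) = N(-0.48) = 0.3156;  N(−d₁) = N(-0.89) = 0.1867
P = 160·0.9474·0.3156 − 200·0.1867 = 47.8399 − 37.3400 = 10.4999

10.50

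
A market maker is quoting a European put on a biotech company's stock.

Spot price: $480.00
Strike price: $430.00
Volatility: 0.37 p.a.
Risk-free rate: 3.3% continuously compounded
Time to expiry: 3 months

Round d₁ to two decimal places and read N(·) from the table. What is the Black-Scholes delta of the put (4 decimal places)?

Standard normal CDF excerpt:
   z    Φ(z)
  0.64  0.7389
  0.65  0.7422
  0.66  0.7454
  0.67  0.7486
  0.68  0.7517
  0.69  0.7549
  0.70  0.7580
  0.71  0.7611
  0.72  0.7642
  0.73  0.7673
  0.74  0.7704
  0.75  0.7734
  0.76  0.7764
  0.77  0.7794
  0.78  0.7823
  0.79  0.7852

σ√T = 0.37 × 0.5000 = 0.1850
d₁ = [ln(480/430) + (0.033 + 0.37²/2)·0.25] / 0.1850 = [0.1100 + 0.0254] / 0.1850 = 0.7317 ⇒ 0.73
N(d₁) = N(0.73) = 0.7673
Δ_put = N(d₁) − 1 = 0.7673 − 1 = -0.2327

-0.2327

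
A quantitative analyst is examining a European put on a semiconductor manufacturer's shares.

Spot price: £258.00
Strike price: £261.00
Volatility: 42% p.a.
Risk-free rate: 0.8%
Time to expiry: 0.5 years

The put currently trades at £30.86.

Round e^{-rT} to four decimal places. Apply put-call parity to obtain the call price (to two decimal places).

e^(−rT) = e^(−0.008·0.5) = 0.9960
Put-call parity: C − P = S − K·e^(−rT) = 258 − 261·0.9960 = 258 − 259.9560 = -1.9560
C = P + (C − P) = 30.86 + (-1.9560) = 28.9040

£28.90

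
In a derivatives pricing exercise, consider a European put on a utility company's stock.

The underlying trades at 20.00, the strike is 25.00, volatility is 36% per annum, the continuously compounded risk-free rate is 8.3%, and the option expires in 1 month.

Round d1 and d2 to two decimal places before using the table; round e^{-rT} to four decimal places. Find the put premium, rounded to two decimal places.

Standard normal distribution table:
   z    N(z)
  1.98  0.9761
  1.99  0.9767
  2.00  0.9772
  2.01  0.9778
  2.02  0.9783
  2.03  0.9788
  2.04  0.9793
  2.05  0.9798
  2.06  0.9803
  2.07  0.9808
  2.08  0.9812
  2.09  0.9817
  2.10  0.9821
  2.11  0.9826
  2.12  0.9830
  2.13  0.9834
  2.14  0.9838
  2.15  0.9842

4.84

T = 0.08333;  σ√T = 0.1039
d₁ = [ln(20/25) + (0.083 + 0.36²/2)·0.08333] / 0.1039 = [-0.2231 + 0.0123] / 0.1039 = -2.0287 which rounds to -2.03
d₂ = d₁ − σ√T = -2.0287 − 0.1039 = -2.1326 which rounds to -2.13
exp(−rT) = exp(−0.083·0.08333) = 0.9931
P = 25·0.9931·N(2.13) − 20·N(2.03) = 25·0.9931·0.9834 − 20·0.9788 = 24.4154 − 19.5760 = 4.8394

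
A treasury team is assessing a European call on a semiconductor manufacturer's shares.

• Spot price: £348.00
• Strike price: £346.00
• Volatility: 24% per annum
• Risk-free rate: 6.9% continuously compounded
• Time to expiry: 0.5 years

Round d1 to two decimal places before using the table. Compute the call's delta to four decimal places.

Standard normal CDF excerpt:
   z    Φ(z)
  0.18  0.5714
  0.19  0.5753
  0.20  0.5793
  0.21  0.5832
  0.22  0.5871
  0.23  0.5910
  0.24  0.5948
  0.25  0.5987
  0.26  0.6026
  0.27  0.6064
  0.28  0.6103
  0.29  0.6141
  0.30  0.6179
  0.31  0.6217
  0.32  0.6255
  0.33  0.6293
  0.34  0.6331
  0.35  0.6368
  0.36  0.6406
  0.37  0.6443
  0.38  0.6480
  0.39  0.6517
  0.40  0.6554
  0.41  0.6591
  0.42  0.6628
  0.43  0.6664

σ√T = 0.24 × 0.7071 = 0.1697
ln(S/K) + (r + σ²/2)T = ln(348/346) + (0.069 + 0.24²/2)·0.5 = 0.0058 + 0.0489 = 0.0547
d₁ = 0.0547 / 0.1697 = 0.3221 ⇒ 0.32
N(d₁) = N(0.32) = 0.6255
Δ_call = N(d₁) = 0.6255

0.6255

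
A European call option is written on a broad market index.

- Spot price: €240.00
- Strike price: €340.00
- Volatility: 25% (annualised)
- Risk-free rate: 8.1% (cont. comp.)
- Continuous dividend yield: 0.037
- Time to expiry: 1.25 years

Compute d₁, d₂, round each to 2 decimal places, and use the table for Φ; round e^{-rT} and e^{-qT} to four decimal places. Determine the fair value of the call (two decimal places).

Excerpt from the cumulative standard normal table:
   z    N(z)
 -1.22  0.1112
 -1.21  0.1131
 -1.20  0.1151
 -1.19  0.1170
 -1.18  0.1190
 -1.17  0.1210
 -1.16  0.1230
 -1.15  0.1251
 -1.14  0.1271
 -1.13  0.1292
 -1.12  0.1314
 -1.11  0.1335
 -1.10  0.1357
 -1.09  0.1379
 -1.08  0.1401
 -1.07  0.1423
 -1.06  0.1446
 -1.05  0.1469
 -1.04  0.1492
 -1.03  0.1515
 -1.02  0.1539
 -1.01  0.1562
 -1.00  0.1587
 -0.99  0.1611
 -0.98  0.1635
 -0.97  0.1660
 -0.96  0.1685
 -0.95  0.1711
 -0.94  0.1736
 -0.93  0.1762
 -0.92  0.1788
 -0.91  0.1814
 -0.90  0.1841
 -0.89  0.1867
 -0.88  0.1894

σ√T = 0.25·√1.25 = 0.2795
d₁ = [ln(240/340) + (0.081 − 0.037 + 0.25²/2)·1.25] / 0.2795 = [-0.3483 + 0.0941] / 0.2795 = -0.9096 which rounds to -0.91
d₂ = d₁ − σ√T = -0.9096 − 0.2795 = -1.1891 which rounds to -1.19
exp(−qT) = exp(−0.037·1.25) = 0.9548;  exp(−rT) = exp(−0.081·1.25) = 0.9037
C = 240·0.9548·N(-0.91) − 340·0.9037·N(-1.19) = 240·0.9548·0.1814 − 340·0.9037·0.1170 = 41.5682 − 35.9492 = 5.6190

€5.62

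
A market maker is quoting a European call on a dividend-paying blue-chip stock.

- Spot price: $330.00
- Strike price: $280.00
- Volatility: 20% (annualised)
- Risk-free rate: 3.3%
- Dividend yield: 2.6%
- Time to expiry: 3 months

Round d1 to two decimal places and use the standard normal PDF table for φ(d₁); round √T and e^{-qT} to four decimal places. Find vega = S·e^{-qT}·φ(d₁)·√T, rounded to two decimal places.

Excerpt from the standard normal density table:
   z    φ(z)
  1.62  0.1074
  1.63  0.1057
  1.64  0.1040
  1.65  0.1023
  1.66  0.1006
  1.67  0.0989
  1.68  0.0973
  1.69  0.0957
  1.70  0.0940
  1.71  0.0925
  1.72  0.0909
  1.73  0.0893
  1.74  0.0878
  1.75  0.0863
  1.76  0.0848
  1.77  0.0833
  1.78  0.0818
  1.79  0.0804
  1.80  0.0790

15.16

σ√T = 0.2 × 0.5000 = 0.1000
d₁ = [ln(330/280) + (0.033 − 0.026 + 0.2²/2)·0.25] / 0.1000 = [0.1643 + 0.0068] / 0.1000 = 1.7105 ⇒ 1.71
√T = √0.25 = 0.5000
φ(d₁) = φ(1.71) = 0.0925
e^(−qT) = e^(−0.026·0.25) = 0.9935
vega = S·e^(−qT)·φ(d₁)·√T = 330·0.9935·0.0925·0.5000 = 15.1633
(Vega is the same for a European call and put with the same parameters.)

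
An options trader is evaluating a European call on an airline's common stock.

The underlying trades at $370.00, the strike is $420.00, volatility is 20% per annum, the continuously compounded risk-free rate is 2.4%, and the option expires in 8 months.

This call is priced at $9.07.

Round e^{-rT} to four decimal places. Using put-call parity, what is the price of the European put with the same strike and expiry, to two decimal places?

$52.39

exp(−rT) = exp(−0.024·0.6667) = 0.9841
Put-call parity: C − P = S − K·e^(−rT) = 370 − 420·0.9841 = 370 − 413.3220 = -43.3220
P = C − (C − P) = 9.07 − (-43.3220) = 52.3920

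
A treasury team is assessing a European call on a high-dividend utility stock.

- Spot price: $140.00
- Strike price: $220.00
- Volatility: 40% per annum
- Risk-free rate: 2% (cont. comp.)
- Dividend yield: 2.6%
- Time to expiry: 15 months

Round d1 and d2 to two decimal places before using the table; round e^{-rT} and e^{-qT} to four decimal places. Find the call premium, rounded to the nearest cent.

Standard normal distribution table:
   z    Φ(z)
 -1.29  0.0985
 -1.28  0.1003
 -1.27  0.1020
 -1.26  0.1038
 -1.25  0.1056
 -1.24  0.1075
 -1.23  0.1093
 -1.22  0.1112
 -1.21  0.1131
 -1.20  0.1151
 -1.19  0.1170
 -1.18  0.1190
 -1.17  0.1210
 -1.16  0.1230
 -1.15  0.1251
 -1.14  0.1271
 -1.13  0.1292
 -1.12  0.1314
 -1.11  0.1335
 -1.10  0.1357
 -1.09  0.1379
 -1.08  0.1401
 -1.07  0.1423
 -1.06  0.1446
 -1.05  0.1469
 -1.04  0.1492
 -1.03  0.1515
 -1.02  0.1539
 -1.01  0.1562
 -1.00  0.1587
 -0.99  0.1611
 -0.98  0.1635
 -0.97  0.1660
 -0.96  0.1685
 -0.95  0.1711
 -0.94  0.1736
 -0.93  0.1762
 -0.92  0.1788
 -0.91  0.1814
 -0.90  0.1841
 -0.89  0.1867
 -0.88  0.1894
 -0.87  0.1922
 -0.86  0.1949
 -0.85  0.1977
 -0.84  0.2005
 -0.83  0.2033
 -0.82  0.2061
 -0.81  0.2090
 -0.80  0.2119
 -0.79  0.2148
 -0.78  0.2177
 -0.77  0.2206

σ√T = 0.4 × 1.1180 = 0.4472
d₁ = [ln(140/220) + (0.02 − 0.026 + 0.4²/2)·1.25] / 0.4472 = [-0.4520 + 0.0925] / 0.4472 = -0.8038 ⇒ -0.80
d₂ = d₁ − σ√T = -0.8038 − 0.4472 = -1.2510 ⇒ -1.25
e^(−qT) = e^(−0.026·1.25) = 0.9680;  e^(−rT) = e^(−0.02·1.25) = 0.9753
C = 140·0.9680·N(-0.80) − 220·0.9753·N(-1.25) = 140·0.9680·0.2119 − 220·0.9753·0.1056 = 28.7167 − 22.6582 = 6.0585

$6.06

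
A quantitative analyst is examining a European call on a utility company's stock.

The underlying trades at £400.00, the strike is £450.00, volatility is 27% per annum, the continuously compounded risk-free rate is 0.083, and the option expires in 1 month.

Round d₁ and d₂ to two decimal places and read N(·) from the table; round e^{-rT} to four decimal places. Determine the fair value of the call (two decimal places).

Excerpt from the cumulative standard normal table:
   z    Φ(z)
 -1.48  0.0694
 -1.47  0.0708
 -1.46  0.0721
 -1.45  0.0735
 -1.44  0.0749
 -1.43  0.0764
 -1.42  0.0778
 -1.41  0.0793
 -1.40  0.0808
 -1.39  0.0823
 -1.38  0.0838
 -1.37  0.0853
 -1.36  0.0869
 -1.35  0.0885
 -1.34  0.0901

T = 0.08333;  σ√T = 0.0779
d₁ = [ln(400/450) + (0.083 + ½·0.27²)·0.08333] / (σ√T) = (-0.1178 + 0.0100) / 0.0779 = -1.3834 ≈ -1.38
d₂ = -1.3834 − 0.0779 = -1.4614 ≈ -1.46
e^(−rT) = e^(−0.083·0.08333) = 0.9931
N(d₁) = N(-1.38) = 0.0838;  N(d₂) = N(-1.46) = 0.0721
C = 400·0.0838 − 450·0.9931·0.0721 = 33.5200 − 32.2211 = 1.2989

£1.30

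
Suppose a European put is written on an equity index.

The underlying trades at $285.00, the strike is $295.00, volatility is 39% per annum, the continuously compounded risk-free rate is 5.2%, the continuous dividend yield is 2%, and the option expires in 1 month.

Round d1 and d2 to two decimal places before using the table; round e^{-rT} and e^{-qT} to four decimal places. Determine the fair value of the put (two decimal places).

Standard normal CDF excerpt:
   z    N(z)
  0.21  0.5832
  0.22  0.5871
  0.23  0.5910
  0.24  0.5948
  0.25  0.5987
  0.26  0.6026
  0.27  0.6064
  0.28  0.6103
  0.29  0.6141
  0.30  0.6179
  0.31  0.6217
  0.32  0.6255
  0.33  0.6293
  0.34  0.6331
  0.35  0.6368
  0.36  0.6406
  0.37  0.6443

T = 0.08333;  σ√T = 0.1126
ln(S/K) + (r − q + σ²/2)T = ln(285/295) + (0.052 − 0.02 + 0.39²/2)·0.08333 = -0.0345 + 0.0090 = -0.0255
d₁ = -0.0255 / 0.1126 = -0.2263 ⇒ -0.23
d₂ = d₁ − σ√T = -0.2263 − 0.1126 = -0.3389 ⇒ -0.34
exp(−qT) = exp(−0.02·0.08333) = 0.9983;  exp(−rT) = exp(−0.052·0.08333) = 0.9957
P = 295·0.9957·N(0.34) − 285·0.9983·N(0.23) = 295·0.9957·0.6331 − 285·0.9983·0.5910 = 185.9614 − 168.1487 = 17.8128

$17.81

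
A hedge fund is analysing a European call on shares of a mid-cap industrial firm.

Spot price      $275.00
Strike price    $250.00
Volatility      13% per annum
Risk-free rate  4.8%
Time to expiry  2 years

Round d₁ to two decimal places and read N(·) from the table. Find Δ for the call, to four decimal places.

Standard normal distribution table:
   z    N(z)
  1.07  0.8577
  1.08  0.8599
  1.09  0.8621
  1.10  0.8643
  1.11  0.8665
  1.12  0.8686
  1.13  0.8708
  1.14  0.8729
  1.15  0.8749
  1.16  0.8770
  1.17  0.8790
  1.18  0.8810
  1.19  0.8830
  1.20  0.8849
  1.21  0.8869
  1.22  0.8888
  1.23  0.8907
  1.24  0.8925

T = 2;  σ√T = 0.1838
ln(S/K) + (r + σ²/2)T = ln(275/250) + (0.048 + 0.13²/2)·2 = 0.0953 + 0.1129 = 0.2082
d₁ = 0.2082 / 0.1838 = 1.1325 ≈ 1.13
N(d₁) = N(1.13) = 0.8708
Δ_call = N(d₁) = 0.8708

0.8708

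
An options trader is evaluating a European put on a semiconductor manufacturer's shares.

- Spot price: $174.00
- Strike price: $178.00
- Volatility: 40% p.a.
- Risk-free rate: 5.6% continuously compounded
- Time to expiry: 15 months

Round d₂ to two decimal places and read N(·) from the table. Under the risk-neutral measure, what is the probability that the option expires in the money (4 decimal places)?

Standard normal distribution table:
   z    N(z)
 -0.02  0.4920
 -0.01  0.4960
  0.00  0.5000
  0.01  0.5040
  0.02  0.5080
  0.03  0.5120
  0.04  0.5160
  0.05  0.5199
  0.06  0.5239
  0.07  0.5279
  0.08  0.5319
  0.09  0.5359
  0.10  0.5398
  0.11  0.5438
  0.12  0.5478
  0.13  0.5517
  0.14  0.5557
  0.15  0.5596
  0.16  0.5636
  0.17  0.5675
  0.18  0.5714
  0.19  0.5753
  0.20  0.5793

0.5478

T = 1.25;  σ√T = 0.4472
d₁ = [ln(174/178) + (0.056 + ½·0.4²)·1.25] / (σ√T) = (-0.0227 + 0.1700) / 0.4472 = 0.3293 which rounds to 0.33
d₂ = 0.3293 − 0.4472 = -0.1179 which rounds to -0.12
Risk-neutral Pr[S_T < K] = N(−d₂) = N(0.12) = 0.5478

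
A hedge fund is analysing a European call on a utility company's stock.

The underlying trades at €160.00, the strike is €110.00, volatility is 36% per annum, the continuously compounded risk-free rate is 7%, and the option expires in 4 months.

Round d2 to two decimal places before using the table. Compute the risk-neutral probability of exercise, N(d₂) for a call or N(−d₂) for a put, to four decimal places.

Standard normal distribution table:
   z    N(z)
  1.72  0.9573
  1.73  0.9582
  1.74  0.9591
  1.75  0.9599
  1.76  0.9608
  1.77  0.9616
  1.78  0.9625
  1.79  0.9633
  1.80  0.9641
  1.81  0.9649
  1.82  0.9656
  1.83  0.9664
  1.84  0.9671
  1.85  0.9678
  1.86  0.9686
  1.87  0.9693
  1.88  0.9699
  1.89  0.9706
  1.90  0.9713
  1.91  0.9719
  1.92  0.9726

σ√T = 0.36·√0.3333 = 0.2078
d₁ = [ln(160/110) + (0.07 + 0.36²/2)·0.3333] / 0.2078 = [0.3747 + 0.0449] / 0.2078 = 2.0189 which rounds to 2.02
d₂ = d₁ − σ√T = 2.0189 − 0.2078 = 1.8111 which rounds to 1.81
Risk-neutral Pr[S_T > K] = N(d₂) = N(1.81) = 0.9649

0.9649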